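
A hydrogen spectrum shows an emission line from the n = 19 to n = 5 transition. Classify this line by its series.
Pfund series

The spectral series in hydrogen are named based on the final (lower) energy level:
- Lyman series: n_final = 1 (ultraviolet)
- Balmer series: n_final = 2 (visible/near-UV)
- Paschen series: n_final = 3 (infrared)
- Brackett series: n_final = 4 (infrared)
- Pfund series: n_final = 5 (far infrared)

Since this transition ends at n = 5, it belongs to the Pfund series.

For reference, this 19 → 5 line has photon energy
ΔE = 13.6057 eV × (1/5² - 1/19²) = 0.506539080 eV,
corresponding to wavelength λ = hc/ΔE = 1239.84 eV·nm / 0.506539080 eV = 2447.669 nm in the far infrared region.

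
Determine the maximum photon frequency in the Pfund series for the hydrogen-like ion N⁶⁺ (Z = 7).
6.448e+15 Hz

The series limit corresponds to the transition from n = ∞ to n = 5.
This is the highest energy (shortest wavelength) transition in the Pfund series.

E_∞ = 0 eV
E_5 = -13.6057 × 7² / 5² = -26.66717 eV

Energy at series limit:
ΔE = E_∞ - E_5 = 0 - (-26.66717) = 26.66717 eV
E = 26.66717 eV × (1.602177 × 10⁻¹⁹ J/eV) = 4.27255e-18 J
f = E/h = 4.27255e-18 J / (6.62607 × 10⁻³⁴ J·s) = 6.448e+15 Hz

This energy equals the ionization energy from the n = 5 state of N⁶⁺.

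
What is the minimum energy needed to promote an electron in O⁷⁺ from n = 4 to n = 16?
51.0214 eV

The energy levels of a hydrogen-like atom are E_n = -13.6057 Z² eV / n².

Energy at n = 4: E_4 = -13.6057 × 8² / 4² = -54.4228000 eV
Energy at n = 16: E_16 = -13.6057 × 8² / 16² = -3.4014250 eV

The excitation energy is the difference:
ΔE = E_16 - E_4
ΔE = -3.4014250 - (-54.4228000)
ΔE = 51.0214 eV

Since this is positive, energy must be absorbed (photon absorption).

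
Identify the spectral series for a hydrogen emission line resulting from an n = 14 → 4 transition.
Brackett series

The spectral series in hydrogen are named based on the final (lower) energy level:
- Lyman series: n_final = 1 (ultraviolet)
- Balmer series: n_final = 2 (visible/near-UV)
- Paschen series: n_final = 3 (infrared)
- Brackett series: n_final = 4 (infrared)
- Pfund series: n_final = 5 (far infrared)

Since this transition ends at n = 4, it belongs to the Brackett series.

For reference, this 14 → 4 line has photon energy
ΔE = 13.6057 eV × (1/4² - 1/14²) = 0.78093941 eV,
corresponding to wavelength λ = hc/ΔE = 1239.84 eV·nm / 0.78093941 eV = 1587.63 nm in the infrared region.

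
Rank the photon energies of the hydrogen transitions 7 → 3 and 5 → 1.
5 → 1

Calculate the energy for each transition:

Transition 7 → 3:
ΔE₁ = |E_3 - E_7| = |-13.6057/3² - (-13.6057/7²)|
ΔE₁ = |-1.5117444444 - (-0.2776673469)| = 1.2340771 eV

Transition 5 → 1:
ΔE₂ = |E_1 - E_5| = |-13.6057/1² - (-13.6057/5²)|
ΔE₂ = |-13.6057000000 - (-0.5442280000)| = 13.0614720 eV

Since 13.0614720 eV > 1.2340771 eV, the transition 5 → 1 emits the more energetic photon.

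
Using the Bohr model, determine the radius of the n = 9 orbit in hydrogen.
4.28634 nm (or 42.86335 Å)

The Bohr radius formula is:
r_n = n² a₀ / Z

where a₀ = 0.05291772 nm is the Bohr radius.

For H (Z = 1) at n = 9:
r_9 = 9² × 0.05291772 nm / 1
r_9 = 81 × 0.05291772 nm / 1
r_9 = 4.286335 nm / 1
r_9 = 4.28634 nm

The electron orbits at approximately 4.28634 nm from the nucleus.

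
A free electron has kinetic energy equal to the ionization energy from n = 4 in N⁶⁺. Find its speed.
3.83e+06 m/s (or 1.27704% of c)

The binding energy at n = 4 for N⁶⁺ is:
E_4 = -13.6057 × 7²/4² = -41.6674563 eV
|E_4| = 41.6674563 eV

Convert to Joules:
KE = 41.6674563 eV × (1.602177 × 10⁻¹⁹ J/eV) = 6.6759e-18 J

Using KE = ½mv²:
v = √(2·KE/m_e)
v = √(2 × 6.6759e-18 J / 9.10938 × 10⁻³¹ kg)
v = 3.83e+06 m/s

This is approximately 1.27704% the speed of light.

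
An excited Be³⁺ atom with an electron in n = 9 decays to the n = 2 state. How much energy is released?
51.7353 eV

The energy levels are E_n = -13.6057 Z² eV / n².

Energy at n = 9: E_9 = -13.6057 × 4² / 9² = -2.6875457 eV
Energy at n = 2: E_2 = -13.6057 × 4² / 2² = -54.4228000 eV

For emission (electron falling to lower state), the photon energy is:
E_photon = E_9 - E_2 = |-2.6875457 - (-54.4228000)|
E_photon = 51.7353 eV

This energy is carried away by the emitted photon.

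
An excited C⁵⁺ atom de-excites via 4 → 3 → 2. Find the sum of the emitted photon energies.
91.83848 eV

The energy levels of C⁵⁺ are E_n = -13.6057 × 6² / n² eV.

First transition (4 → 3):
ΔE₁ = |E_3 - E_4|
ΔE₁ = |-54.42280000000 - (-30.61282500000)| = 23.80997500 eV

Second transition (3 → 2):
ΔE₂ = |E_2 - E_3|
ΔE₂ = |-122.45130000000 - (-54.42280000000)| = 68.02850000 eV

Total energy released:
E_total = ΔE₁ + ΔE₂ = 23.80997500 + 68.02850000 = 91.83848 eV

Note: This equals the direct transition 4 → 2: 91.83848 eV ✓
Energy is conserved regardless of the path taken.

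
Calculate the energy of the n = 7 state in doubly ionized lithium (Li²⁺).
-2.4990 eV

For hydrogen-like ions, the energy levels scale with Z²:
E_n = -13.6057 Z² / n² eV

For Li²⁺ (Z = 3) at n = 7:
E_7 = -13.6057 × 3² / 7²
E_7 = -13.6057 × 9 / 49
E_7 = -122.4513 / 49
E_7 = -2.4990 eV

The energy is 9 times more negative than hydrogen at the same n due to the stronger nuclear charge.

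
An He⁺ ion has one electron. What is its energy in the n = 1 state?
-54.4228 eV

For hydrogen-like ions, the energy levels scale with Z²:
E_n = -13.6057 Z² / n² eV

For He⁺ (Z = 2) at n = 1:
E_1 = -13.6057 × 2² / 1²
E_1 = -13.6057 × 4 / 1
E_1 = -54.4228 / 1
E_1 = -54.4228 eV

The energy is 4 times more negative than hydrogen at the same n due to the stronger nuclear charge.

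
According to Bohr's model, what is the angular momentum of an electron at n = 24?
2.53e-33 J·s (or 24ℏ)

In the Bohr model, angular momentum is quantized:
L = nℏ

where ℏ = h/(2π) = 1.0546e-34 J·s

For n = 24:
L = 24 × 1.0546e-34 J·s
L = 2.53e-33 J·s

This can also be written as L = 24ℏ.
The angular momentum is an integer multiple of the reduced Planck constant.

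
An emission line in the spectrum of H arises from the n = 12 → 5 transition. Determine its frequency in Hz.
1.08748e+14 Hz

First, find the transition energy:
E_12 = -13.6057 / 12² = -0.094484028 eV
E_5 = -13.6057 / 5² = -0.544228000 eV
|ΔE| = |E_5 - E_12| = 0.449743972 eV

Convert to Joules: E = 0.449743972 eV × (1.602177 × 10⁻¹⁹ J/eV) = 7.2056945e-20 J

Using E = hf:
f = E/h = 7.2056945e-20 J / (6.62607 × 10⁻³⁴ J·s)
f = 1.08748e+14 Hz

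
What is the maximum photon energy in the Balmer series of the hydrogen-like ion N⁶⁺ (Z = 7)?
166.669825 eV

The series limit corresponds to the transition from n = ∞ to n = 2.
This is the highest energy (shortest wavelength) transition in the Balmer series.

E_∞ = 0 eV
E_2 = -13.6057 × 7² / 2² = -166.669825 eV

Energy at series limit:
ΔE = E_∞ - E_2 = 0 - (-166.669825) = 166.669825 eV

This energy equals the ionization energy from the n = 2 state of N⁶⁺.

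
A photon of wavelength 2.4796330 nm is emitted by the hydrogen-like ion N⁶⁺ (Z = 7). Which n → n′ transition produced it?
n = 2 → n = 1

First, find the photon energy from the wavelength (hc = 1239.84 eV·nm):
E = hc/λ = 1239.84 eV·nm / 2.4796330 nm = 500.00948 eV

The energy levels of N⁶⁺ satisfy E_n = -13.6057 × 7² / n² eV, so an emission n_i → n_f releases
ΔE = 13.6057 × 7² × (1/n_f² − 1/n_i²) eV.

Setting ΔE equal to the photon energy:
1/n_f² − 1/n_i² = 500.00948 / (13.6057 × 7²) = 0.75000001

Since 1/n_i² must be positive, we need 1/n_f² > 0.75000001, i.e. n_f ≤ 1. For each allowed n_f, solve n_i = (1/n_f² − 0.75000001)^(−1/2) and check whether it is a whole number:
  n_f = 1: 1/n_i² = 1.00000000 − 0.75000001 = 0.24999999 → n_i = 2.000  → integer, n_i = 2 ✓

Only n_f = 1 gives an integer upper level, n_i = 2.

The transition is from n = 2 to n = 1 (emission).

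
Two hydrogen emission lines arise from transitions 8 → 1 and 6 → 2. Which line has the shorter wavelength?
8 → 1

Calculate the energy for each transition:

Transition 8 → 1:
ΔE₁ = |E_1 - E_8| = |-13.6057/1² - (-13.6057/8²)|
ΔE₁ = |-13.605700000000 - (-0.212589062500)| = 13.393110938 eV

Transition 6 → 2:
ΔE₂ = |E_2 - E_6| = |-13.6057/2² - (-13.6057/6²)|
ΔE₂ = |-3.401425000000 - (-0.377936111111)| = 3.023488889 eV

Since 13.393110938 eV > 3.023488889 eV, the transition 8 → 1 emits the more energetic photon.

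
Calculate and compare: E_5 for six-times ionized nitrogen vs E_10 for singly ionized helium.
N⁶⁺ at n = 5 (E = -26.667 eV)

Using E_n = -13.6057 Z² / n² eV:

N⁶⁺ (Z = 7) at n = 5:
E = -13.6057 × 7² / 5² = -13.6057 × 49 / 25 = -26.667172 eV

He⁺ (Z = 2) at n = 10:
E = -13.6057 × 2² / 10² = -13.6057 × 4 / 100 = -0.544228 eV

Since -26.667172 eV < -0.544228 eV,
N⁶⁺ at n = 5 is more tightly bound (requires more energy to ionize).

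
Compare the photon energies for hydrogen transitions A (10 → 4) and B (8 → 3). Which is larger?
8 → 3

Calculate the energy for each transition:

Transition 10 → 4:
ΔE₁ = |E_4 - E_10| = |-13.6057/4² - (-13.6057/10²)|
ΔE₁ = |-0.85035625 - (-0.13605700)| = 0.71430 eV

Transition 8 → 3:
ΔE₂ = |E_3 - E_8| = |-13.6057/3² - (-13.6057/8²)|
ΔE₂ = |-1.51174444 - (-0.21258906)| = 1.29916 eV

Since 1.29916 eV > 0.71430 eV, the transition 8 → 3 emits the more energetic photon.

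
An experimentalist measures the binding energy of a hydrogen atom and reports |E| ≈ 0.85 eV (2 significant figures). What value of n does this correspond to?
n = 4

The exact energy levels follow E_n = -13.6057 eV / n².

The measured value (-0.85 eV) is reported to only 2 significant figures, so we must test candidate n values and see which one matches to that precision.

Candidate energies:
  n = 2:  E = -13.6057/2² = -3.401425 eV
  n = 3:  E = -13.6057/3² = -1.511744 eV
  n = 4:  E = -13.6057/4² = -0.850356 eV  ← matches
  n = 5:  E = -13.6057/5² = -0.544228 eV
  n = 6:  E = -13.6057/6² = -0.377936 eV

Checking against the measurement of -0.85 eV (2 sig figs), only n = 4 agrees:
E_4 = -0.850356 eV, which rounds to -0.85 eV ✓

Therefore n = 4.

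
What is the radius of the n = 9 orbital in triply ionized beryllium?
1.07158 nm (or 10.71584 Å)

The Bohr radius formula is:
r_n = n² a₀ / Z

where a₀ = 0.05291772 nm is the Bohr radius.

For Be³⁺ (Z = 4) at n = 9:
r_9 = 9² × 0.05291772 nm / 4
r_9 = 81 × 0.05291772 nm / 4
r_9 = 4.286335 nm / 4
r_9 = 1.07158 nm

The electron orbits at approximately 1.07158 nm from the nucleus.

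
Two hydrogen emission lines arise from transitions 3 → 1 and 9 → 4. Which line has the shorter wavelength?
3 → 1

Calculate the energy for each transition:

Transition 3 → 1:
ΔE₁ = |E_1 - E_3| = |-13.6057/1² - (-13.6057/3²)|
ΔE₁ = |-13.60570000000 - (-1.51174444444)| = 12.09395556 eV

Transition 9 → 4:
ΔE₂ = |E_4 - E_9| = |-13.6057/4² - (-13.6057/9²)|
ΔE₂ = |-0.85035625000 - (-0.16797160494)| = 0.68238465 eV

Since 12.09395556 eV > 0.68238465 eV, the transition 3 → 1 emits the more energetic photon.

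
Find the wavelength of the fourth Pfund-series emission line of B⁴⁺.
131.808 nm

The lines of a series are numbered from the longest wavelength (smallest ΔE) outward; the fourth line is the transition from n = n_f + 4 to n_f.
The Pfund series has all transitions ending at n_f = 5.

For B⁴⁺ (Z = 5), the fourth line (δ-line) is the jump from n = 9 to n = 5:
E_9 = -13.6057 × 5² / 9² = -4.1992901 eV
E_5 = -13.6057 × 5² / 5² = -13.6057000 eV
ΔE = E_9 - E_5 = 9.4064099 eV

λ = hc/E = 1239.84 eV·nm / 9.4064099 eV
λ = 131.808 nm

This is the δ-line of the Pfund series in B⁴⁺.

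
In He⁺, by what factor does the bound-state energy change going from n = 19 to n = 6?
10.03

Using E_n = -13.6057 Z² / n² eV with Z = 2:

E_6 = -13.6057 × 2² / 6² = -54.4228 / 36 = -1.51174444 eV
E_19 = -13.6057 × 2² / 19² = -54.4228 / 361 = -0.15075568 eV

The ratio is:
E_6/E_19 = (-1.51174444) / (-0.15075568)
E_6/E_19 = (-54.4228/36) / (-54.4228/361)
E_6/E_19 = 361/36
E_6/E_19 = 10.03
(Note: the Z² factors cancel in the ratio.)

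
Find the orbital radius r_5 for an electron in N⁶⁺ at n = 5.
0.1890 nm (or 1.8899 Å)

The Bohr radius formula is:
r_n = n² a₀ / Z

where a₀ = 0.0529177 nm is the Bohr radius.

For N⁶⁺ (Z = 7) at n = 5:
r_5 = 5² × 0.0529177 nm / 7
r_5 = 25 × 0.0529177 nm / 7
r_5 = 1.32294 nm / 7
r_5 = 0.1890 nm

The electron orbits at approximately 0.1890 nm from the nucleus.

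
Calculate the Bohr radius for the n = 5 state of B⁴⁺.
0.264589 nm (or 2.645886 Å)

The Bohr radius formula is:
r_n = n² a₀ / Z

where a₀ = 0.052917721 nm is the Bohr radius.

For B⁴⁺ (Z = 5) at n = 5:
r_5 = 5² × 0.052917721 nm / 5
r_5 = 25 × 0.052917721 nm / 5
r_5 = 1.3229430 nm / 5
r_5 = 0.264589 nm

The electron orbits at approximately 0.264589 nm from the nucleus.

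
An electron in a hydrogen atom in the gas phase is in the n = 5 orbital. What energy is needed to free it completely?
0.544228 eV

The ionization energy is the energy needed to remove the electron completely (n → ∞).

For hydrogen, E_n = -13.6057 eV / n².

At n = 5: E_5 = -13.6057 / 5² = -0.544228000 eV
At n = ∞: E_∞ = 0 eV

Ionization energy = E_∞ - E_5 = 0 - (-0.544228000) = 0.544228000 eV
Ionization energy ≈ 0.544228 eV

This is also called the binding energy of the electron in state n = 5.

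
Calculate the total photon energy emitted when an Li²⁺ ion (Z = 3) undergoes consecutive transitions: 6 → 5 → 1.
119.050 eV

The energy levels of Li²⁺ are E_n = -13.6057 × 3² / n² eV.

First transition (6 → 5):
ΔE₁ = |E_5 - E_6|
ΔE₁ = |-4.898052000 - (-3.401425000)| = 1.496627 eV

Second transition (5 → 1):
ΔE₂ = |E_1 - E_5|
ΔE₂ = |-122.451300000 - (-4.898052000)| = 117.553248 eV

Total energy released:
E_total = ΔE₁ + ΔE₂ = 1.496627 + 117.553248 = 119.050 eV

Note: This equals the direct transition 6 → 1: 119.050 eV ✓
Energy is conserved regardless of the path taken.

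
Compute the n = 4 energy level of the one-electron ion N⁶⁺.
-41.667456 eV

For hydrogen-like ions, the energy levels scale with Z²:
E_n = -13.6057 Z² / n² eV

For N⁶⁺ (Z = 7) at n = 4:
E_4 = -13.6057 × 7² / 4²
E_4 = -13.6057 × 49 / 16
E_4 = -666.6793 / 16
E_4 = -41.667456 eV

The energy is 49 times more negative than hydrogen at the same n due to the stronger nuclear charge.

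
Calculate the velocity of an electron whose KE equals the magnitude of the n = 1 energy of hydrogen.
2.18769e+06 m/s (or 0.730% of c)

The binding energy at n = 1 for hydrogen is:
E_1 = -13.6057/1² = -13.6057000 eV
|E_1| = 13.6057000 eV

Convert to Joules:
KE = 13.6057000 eV × (1.602177 × 10⁻¹⁹ J/eV) = 2.1798740e-18 J

Using KE = ½mv²:
v = √(2·KE/m_e)
v = √(2 × 2.1798740e-18 J / 9.10938 × 10⁻³¹ kg)
v = 2.18769e+06 m/s

This is approximately 0.730% the speed of light.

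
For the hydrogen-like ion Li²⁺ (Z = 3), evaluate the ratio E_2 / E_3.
2.25

Using E_n = -13.6057 Z² / n² eV with Z = 3:

E_2 = -13.6057 × 3² / 2² = -122.4513 / 4 = -30.61282500 eV
E_3 = -13.6057 × 3² / 3² = -122.4513 / 9 = -13.60570000 eV

The ratio is:
E_2/E_3 = (-30.61282500) / (-13.60570000)
E_2/E_3 = (-122.4513/4) / (-122.4513/9)
E_2/E_3 = 9/4
E_2/E_3 = 2.25
(Note: the Z² factors cancel in the ratio.)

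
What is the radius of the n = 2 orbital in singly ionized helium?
0.10584 nm (or 1.05836 Å)

The Bohr radius formula is:
r_n = n² a₀ / Z

where a₀ = 0.05291772 nm is the Bohr radius.

For He⁺ (Z = 2) at n = 2:
r_2 = 2² × 0.05291772 nm / 2
r_2 = 4 × 0.05291772 nm / 2
r_2 = 0.211671 nm / 2
r_2 = 0.10584 nm

The electron orbits at approximately 0.10584 nm from the nucleus.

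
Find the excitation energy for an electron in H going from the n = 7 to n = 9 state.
0.110 eV

The energy levels of a hydrogen-like atom are E_n = -13.6057 eV / n².

Energy at n = 7: E_7 = -13.6057 / 7² = -0.277667 eV
Energy at n = 9: E_9 = -13.6057 / 9² = -0.167972 eV

The excitation energy is the difference:
ΔE = E_9 - E_7
ΔE = -0.167972 - (-0.277667)
ΔE = 0.110 eV

Since this is positive, energy must be absorbed (photon absorption).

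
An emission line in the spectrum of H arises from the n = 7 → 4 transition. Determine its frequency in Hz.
1.385e+14 Hz

First, find the transition energy:
E_7 = -13.6057 / 7² = -0.2776673 eV
E_4 = -13.6057 / 4² = -0.8503563 eV
|ΔE| = |E_4 - E_7| = 0.5726890 eV

Convert to Joules: E = 0.5726890 eV × (1.602177 × 10⁻¹⁹ J/eV) = 9.17549e-20 J

Using E = hf:
f = E/h = 9.17549e-20 J / (6.62607 × 10⁻³⁴ J·s)
f = 1.385e+14 Hz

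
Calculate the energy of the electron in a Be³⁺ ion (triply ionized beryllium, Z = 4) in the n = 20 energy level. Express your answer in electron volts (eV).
-0.544228 eV

The energy levels of a hydrogen-like atom are given by:
E_n = -13.6057 Z² / n² eV  (with Z = 4 for Be³⁺)

For n = 20:
E_20 = -13.6057 × 4² / 20²
E_20 = -13.6057 × 16 / 400
E_20 = -0.544228 eV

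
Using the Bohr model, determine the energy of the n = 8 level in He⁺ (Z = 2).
-0.850 eV

For hydrogen-like ions, the energy levels scale with Z²:
E_n = -13.6057 Z² / n² eV

For He⁺ (Z = 2) at n = 8:
E_8 = -13.6057 × 2² / 8²
E_8 = -13.6057 × 4 / 64
E_8 = -54.4228 / 64
E_8 = -0.850 eV

The energy is 4 times more negative than hydrogen at the same n due to the stronger nuclear charge.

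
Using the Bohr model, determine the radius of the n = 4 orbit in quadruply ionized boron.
0.1693 nm (or 1.6934 Å)

The Bohr radius formula is:
r_n = n² a₀ / Z

where a₀ = 0.0529177 nm is the Bohr radius.

For B⁴⁺ (Z = 5) at n = 4:
r_4 = 4² × 0.0529177 nm / 5
r_4 = 16 × 0.0529177 nm / 5
r_4 = 0.84668 nm / 5
r_4 = 0.1693 nm

The electron orbits at approximately 0.1693 nm from the nucleus.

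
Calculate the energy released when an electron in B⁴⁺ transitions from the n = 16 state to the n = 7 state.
5.613002 eV

The energy levels are E_n = -13.6057 Z² eV / n².

Energy at n = 16: E_16 = -13.6057 × 5² / 16² = -1.328681641 eV
Energy at n = 7: E_7 = -13.6057 × 5² / 7² = -6.941683673 eV

For emission (electron falling to lower state), the photon energy is:
E_photon = E_16 - E_7 = |-1.328681641 - (-6.941683673)|
E_photon = 5.613002 eV

This energy is carried away by the emitted photon.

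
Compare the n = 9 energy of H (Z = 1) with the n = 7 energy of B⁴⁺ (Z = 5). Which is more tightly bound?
B⁴⁺ at n = 7 (E = -6.942 eV)

Using E_n = -13.6057 Z² / n² eV:

H (Z = 1) at n = 9:
E = -13.6057 × 1² / 9² = -13.6057 × 1 / 81 = -0.167972 eV

B⁴⁺ (Z = 5) at n = 7:
E = -13.6057 × 5² / 7² = -13.6057 × 25 / 49 = -6.941684 eV

Since -6.941684 eV < -0.167972 eV,
B⁴⁺ at n = 7 is more tightly bound (requires more energy to ionize).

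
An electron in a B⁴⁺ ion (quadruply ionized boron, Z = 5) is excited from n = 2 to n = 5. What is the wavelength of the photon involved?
17.357 nm

First, find the transition energy using E_n = -13.6057 Z² / n² eV:
E_2 = -13.6057 × 5² / 2² = -85.03563 eV
E_5 = -13.6057 × 5² / 5² = -13.60570 eV

Photon energy: |ΔE| = |E_5 - E_2| = 71.42993 eV

Convert to wavelength using E = hc/λ with hc = 1239.84 eV·nm:
λ = hc/E = 1239.84 eV·nm / 71.42993 eV
λ = 17.357 nm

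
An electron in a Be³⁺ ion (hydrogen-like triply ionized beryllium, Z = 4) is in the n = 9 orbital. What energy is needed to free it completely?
2.6875 eV

The ionization energy is the energy needed to remove the electron completely (n → ∞).

For a hydrogen-like ion with Z = 4, E_n = -13.6057 Z² / n² eV.

At n = 9: E_9 = -13.6057 × 4² / 9² = -2.6875457 eV
At n = ∞: E_∞ = 0 eV

Ionization energy = E_∞ - E_9 = 0 - (-2.6875457) = 2.6875457 eV
Ionization energy ≈ 2.6875 eV

This is also called the binding energy of the electron in state n = 9.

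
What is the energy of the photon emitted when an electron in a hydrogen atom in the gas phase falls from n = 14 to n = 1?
13.536 eV

The energy levels are E_n = -13.6057 eV / n².

Energy at n = 14: E_14 = -13.6057 / 14² = -0.069417 eV
Energy at n = 1: E_1 = -13.6057 / 1² = -13.605700 eV

For emission (electron falling to lower state), the photon energy is:
E_photon = E_14 - E_1 = |-0.069417 - (-13.605700)|
E_photon = 13.536 eV

This energy is carried away by the emitted photon.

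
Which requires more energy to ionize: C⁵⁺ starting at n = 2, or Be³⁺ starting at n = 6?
C⁵⁺ at n = 2 (E = -122.451 eV)

Using E_n = -13.6057 Z² / n² eV:

C⁵⁺ (Z = 6) at n = 2:
E = -13.6057 × 6² / 2² = -13.6057 × 36 / 4 = -122.451300 eV

Be³⁺ (Z = 4) at n = 6:
E = -13.6057 × 4² / 6² = -13.6057 × 16 / 36 = -6.046978 eV

Since -122.451300 eV < -6.046978 eV,
C⁵⁺ at n = 2 is more tightly bound (requires more energy to ionize).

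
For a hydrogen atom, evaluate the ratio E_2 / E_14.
49.00

Using E_n = -13.6057 Z² / n² eV with Z = 1:

E_2 = -13.6057 / 2² = -13.6057 / 4 = -3.40142500 eV
E_14 = -13.6057 / 14² = -13.6057 / 196 = -0.06941684 eV

The ratio is:
E_2/E_14 = (-3.40142500) / (-0.06941684)
E_2/E_14 = (-13.6057/4) / (-13.6057/196)
E_2/E_14 = 196/4
E_2/E_14 = 49.00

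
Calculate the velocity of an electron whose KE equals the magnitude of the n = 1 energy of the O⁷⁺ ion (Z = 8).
1.7502e+07 m/s (or 5.8379% of c)

The binding energy at n = 1 for O⁷⁺ is:
E_1 = -13.6057 × 8²/1² = -870.764800 eV
|E_1| = 870.764800 eV

Convert to Joules:
KE = 870.764800 eV × (1.602177 × 10⁻¹⁹ J/eV) = 1.395119e-16 J

Using KE = ½mv²:
v = √(2·KE/m_e)
v = √(2 × 1.395119e-16 J / 9.10938 × 10⁻³¹ kg)
v = 1.7502e+07 m/s

This is approximately 5.8379% the speed of light.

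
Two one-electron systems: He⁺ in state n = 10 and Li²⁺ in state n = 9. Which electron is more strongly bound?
Li²⁺ at n = 9 (E = -1.511744 eV)

Using E_n = -13.6057 Z² / n² eV:

He⁺ (Z = 2) at n = 10:
E = -13.6057 × 2² / 10² = -13.6057 × 4 / 100 = -0.544228000 eV

Li²⁺ (Z = 3) at n = 9:
E = -13.6057 × 3² / 9² = -13.6057 × 9 / 81 = -1.511744444 eV

Since -1.511744444 eV < -0.544228000 eV,
Li²⁺ at n = 9 is more tightly bound (requires more energy to ionize).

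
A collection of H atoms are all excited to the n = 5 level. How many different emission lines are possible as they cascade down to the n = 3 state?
3

The electron can occupy levels n = 3, 4, ..., 5 during de-excitation — that is m = 5 - 3 + 1 = 3 distinct levels.

The number of distinct spectral lines equals the number of ways to choose 2 of these m levels (each pair gives one possible emission transition):

Number of lines = m(m-1)/2 = 3×2/2 = 3

These correspond to all possible transitions between the 3 levels:
5 → 4, 5 → 3, 4 → 3

Each transition produces a photon with a unique energy (and thus wavelength). This count does not depend on Z.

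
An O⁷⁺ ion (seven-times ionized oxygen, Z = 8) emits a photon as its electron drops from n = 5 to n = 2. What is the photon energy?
182.860608 eV

The energy levels are E_n = -13.6057 Z² eV / n².

Energy at n = 5: E_5 = -13.6057 × 8² / 5² = -34.830592000 eV
Energy at n = 2: E_2 = -13.6057 × 8² / 2² = -217.691200000 eV

For emission (electron falling to lower state), the photon energy is:
E_photon = E_5 - E_2 = |-34.830592000 - (-217.691200000)|
E_photon = 182.860608 eV

This energy is carried away by the emitted photon.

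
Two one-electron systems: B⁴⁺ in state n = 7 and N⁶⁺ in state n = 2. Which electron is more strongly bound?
N⁶⁺ at n = 2 (E = -166.67 eV)

Using E_n = -13.6057 Z² / n² eV:

B⁴⁺ (Z = 5) at n = 7:
E = -13.6057 × 5² / 7² = -13.6057 × 25 / 49 = -6.94168 eV

N⁶⁺ (Z = 7) at n = 2:
E = -13.6057 × 7² / 2² = -13.6057 × 49 / 4 = -166.66983 eV

Since -166.66983 eV < -6.94168 eV,
N⁶⁺ at n = 2 is more tightly bound (requires more energy to ionize).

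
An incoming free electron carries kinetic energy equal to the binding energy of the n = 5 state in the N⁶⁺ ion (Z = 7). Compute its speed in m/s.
3.06277e+06 m/s (or 1.02% of c)

The binding energy at n = 5 for N⁶⁺ is:
E_5 = -13.6057 × 7²/5² = -26.6671720 eV
|E_5| = 26.6671720 eV

Convert to Joules:
KE = 26.6671720 eV × (1.602177 × 10⁻¹⁹ J/eV) = 4.2725530e-18 J

Using KE = ½mv²:
v = √(2·KE/m_e)
v = √(2 × 4.2725530e-18 J / 9.10938 × 10⁻³¹ kg)
v = 3.06277e+06 m/s

This is approximately 1.02% the speed of light.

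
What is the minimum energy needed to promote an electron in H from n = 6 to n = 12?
0.28345 eV

The energy levels of a hydrogen-like atom are E_n = -13.6057 eV / n².

Energy at n = 6: E_6 = -13.6057 / 6² = -0.37793611 eV
Energy at n = 12: E_12 = -13.6057 / 12² = -0.09448403 eV

The excitation energy is the difference:
ΔE = E_12 - E_6
ΔE = -0.09448403 - (-0.37793611)
ΔE = 0.28345 eV

Since this is positive, energy must be absorbed (photon absorption).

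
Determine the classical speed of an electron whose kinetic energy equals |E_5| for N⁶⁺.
3.0628e+06 m/s (or 1.0216% of c)

The binding energy at n = 5 for N⁶⁺ is:
E_5 = -13.6057 × 7²/5² = -26.667172 eV
|E_5| = 26.667172 eV

Convert to Joules:
KE = 26.667172 eV × (1.602177 × 10⁻¹⁹ J/eV) = 4.272553e-18 J

Using KE = ½mv²:
v = √(2·KE/m_e)
v = √(2 × 4.272553e-18 J / 9.10938 × 10⁻³¹ kg)
v = 3.0628e+06 m/s

This is approximately 1.0216% the speed of light.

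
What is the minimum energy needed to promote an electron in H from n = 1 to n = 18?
13.563707 eV

The energy levels of a hydrogen-like atom are E_n = -13.6057 eV / n².

Energy at n = 1: E_1 = -13.6057 / 1² = -13.605700000 eV
Energy at n = 18: E_18 = -13.6057 / 18² = -0.041992901 eV

The excitation energy is the difference:
ΔE = E_18 - E_1
ΔE = -0.041992901 - (-13.605700000)
ΔE = 13.563707 eV

Since this is positive, energy must be absorbed (photon absorption).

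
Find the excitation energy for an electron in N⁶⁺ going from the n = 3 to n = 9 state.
65.844869 eV

The energy levels of a hydrogen-like atom are E_n = -13.6057 Z² eV / n².

Energy at n = 3: E_3 = -13.6057 × 7² / 3² = -74.075477778 eV
Energy at n = 9: E_9 = -13.6057 × 7² / 9² = -8.230608642 eV

The excitation energy is the difference:
ΔE = E_9 - E_3
ΔE = -8.230608642 - (-74.075477778)
ΔE = 65.844869 eV

Since this is positive, energy must be absorbed (photon absorption).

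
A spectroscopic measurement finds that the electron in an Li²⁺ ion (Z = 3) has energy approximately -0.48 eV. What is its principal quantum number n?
n = 16

The exact energy levels follow E_n = -13.6057 Z² / n² eV with Z = 3.

The measured value (-0.48 eV) is reported to only 2 significant figures, so we must test candidate n values and see which one matches to that precision.

Candidate energies:
  n = 14:  E = -13.6057 × 3² / 14² = -0.62475 eV
  n = 15:  E = -13.6057 × 3² / 15² = -0.54423 eV
  n = 16:  E = -13.6057 × 3² / 16² = -0.47833 eV  ← matches
  n = 17:  E = -13.6057 × 3² / 17² = -0.42371 eV
  n = 18:  E = -13.6057 × 3² / 18² = -0.37794 eV

Checking against the measurement of -0.48 eV (2 sig figs), only n = 16 agrees:
E_16 = -0.47833 eV, which rounds to -0.48 eV ✓

Therefore n = 16.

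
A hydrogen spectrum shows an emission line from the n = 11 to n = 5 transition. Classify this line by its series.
Pfund series

The spectral series in hydrogen are named based on the final (lower) energy level:
- Lyman series: n_final = 1 (ultraviolet)
- Balmer series: n_final = 2 (visible/near-UV)
- Paschen series: n_final = 3 (infrared)
- Brackett series: n_final = 4 (infrared)
- Pfund series: n_final = 5 (far infrared)

Since this transition ends at n = 5, it belongs to the Pfund series.

For reference, this 11 → 5 line has photon energy
ΔE = 13.6057 eV × (1/5² - 1/11²) = 0.43178420 eV,
corresponding to wavelength λ = hc/ΔE = 1239.84 eV·nm / 0.43178420 eV = 2871.43 nm in the far infrared region.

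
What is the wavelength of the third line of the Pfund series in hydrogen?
3738.524 nm

The lines of a series are numbered from the longest wavelength (smallest ΔE) outward; the third line is the transition from n = n_f + 3 to n_f.
The Pfund series has all transitions ending at n_f = 5.

For H, the third line (γ-line) is the jump from n = 8 to n = 5:
E_8 = -13.6057 / 8² = -0.212589063 eV
E_5 = -13.6057 / 5² = -0.544228000 eV
ΔE = E_8 - E_5 = 0.331638937 eV

λ = hc/E = 1239.84 eV·nm / 0.331638937 eV
λ = 3738.524 nm

This is the γ-line of the Pfund series in H.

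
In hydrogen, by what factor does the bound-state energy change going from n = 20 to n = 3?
44.44444

Using E_n = -13.6057 Z² / n² eV with Z = 1:

E_3 = -13.6057 / 3² = -13.6057 / 9 = -1.51174444444 eV
E_20 = -13.6057 / 20² = -13.6057 / 400 = -0.03401425000 eV

The ratio is:
E_3/E_20 = (-1.51174444444) / (-0.03401425000)
E_3/E_20 = (-13.6057/9) / (-13.6057/400)
E_3/E_20 = 400/9
E_3/E_20 = 44.44444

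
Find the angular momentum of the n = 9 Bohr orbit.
9.491e-34 J·s (or 9ℏ)

In the Bohr model, angular momentum is quantized:
L = nℏ

where ℏ = h/(2π) = 1.05457e-34 J·s

For n = 9:
L = 9 × 1.05457e-34 J·s
L = 9.491e-34 J·s

This can also be written as L = 9ℏ.
The angular momentum is an integer multiple of the reduced Planck constant.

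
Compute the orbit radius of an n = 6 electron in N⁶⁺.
0.2721 nm (or 2.7215 Å)

The Bohr radius formula is:
r_n = n² a₀ / Z

where a₀ = 0.0529177 nm is the Bohr radius.

For N⁶⁺ (Z = 7) at n = 6:
r_6 = 6² × 0.0529177 nm / 7
r_6 = 36 × 0.0529177 nm / 7
r_6 = 1.90504 nm / 7
r_6 = 0.2721 nm

The electron orbits at approximately 0.2721 nm from the nucleus.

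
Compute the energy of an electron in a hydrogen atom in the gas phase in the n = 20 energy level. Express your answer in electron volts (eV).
-0.03 eV

The energy levels of a hydrogen-like atom are given by:
E_n = -13.6057 eV / n²

For n = 20:
E_20 = -13.6057 eV / 20²
E_20 = -13.6057 eV / 400
E_20 = -0.03 eV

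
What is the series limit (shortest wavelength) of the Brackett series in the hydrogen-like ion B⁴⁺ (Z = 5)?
58.320968 nm

The series limit corresponds to the transition from n = ∞ to n = 4.
This is the highest energy (shortest wavelength) transition in the Brackett series.

E_∞ = 0 eV
E_4 = -13.6057 × 5² / 4² = -21.25890625 eV

Energy at series limit:
ΔE = E_∞ - E_4 = 0 - (-21.25890625) = 21.25890625 eV
λ = hc/E = 1239.84 eV·nm / 21.25890625 eV = 58.320968 nm

This energy equals the ionization energy from the n = 4 state of B⁴⁺.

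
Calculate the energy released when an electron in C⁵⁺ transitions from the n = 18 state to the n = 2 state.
120.940 eV

The energy levels are E_n = -13.6057 Z² eV / n².

Energy at n = 18: E_18 = -13.6057 × 6² / 18² = -1.511744 eV
Energy at n = 2: E_2 = -13.6057 × 6² / 2² = -122.451300 eV

For emission (electron falling to lower state), the photon energy is:
E_photon = E_18 - E_2 = |-1.511744 - (-122.451300)|
E_photon = 120.940 eV

This energy is carried away by the emitted photon.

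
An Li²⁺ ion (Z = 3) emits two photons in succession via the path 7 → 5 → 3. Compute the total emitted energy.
11.106694 eV

The energy levels of Li²⁺ are E_n = -13.6057 × 3² / n² eV.

First transition (7 → 5):
ΔE₁ = |E_5 - E_7|
ΔE₁ = |-4.898052000000 - (-2.499006122449)| = 2.399045878 eV

Second transition (5 → 3):
ΔE₂ = |E_3 - E_5|
ΔE₂ = |-13.605700000000 - (-4.898052000000)| = 8.707648000 eV

Total energy released:
E_total = ΔE₁ + ΔE₂ = 2.399045878 + 8.707648000 = 11.106694 eV

Note: This equals the direct transition 7 → 3: 11.106694 eV ✓
Energy is conserved regardless of the path taken.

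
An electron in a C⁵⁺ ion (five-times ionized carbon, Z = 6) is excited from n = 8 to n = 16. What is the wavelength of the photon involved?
216.00359 nm

First, find the transition energy using E_n = -13.6057 Z² / n² eV:
E_8 = -13.6057 × 6² / 8² = -7.653206250 eV
E_16 = -13.6057 × 6² / 16² = -1.913301563 eV

Photon energy: |ΔE| = |E_16 - E_8| = 5.739904687 eV

Convert to wavelength using E = hc/λ with hc = 1239.84 eV·nm:
λ = hc/E = 1239.84 eV·nm / 5.739904687 eV
λ = 216.00359 nm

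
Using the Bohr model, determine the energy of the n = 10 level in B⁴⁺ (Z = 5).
-3.401425 eV

For hydrogen-like ions, the energy levels scale with Z²:
E_n = -13.6057 Z² / n² eV

For B⁴⁺ (Z = 5) at n = 10:
E_10 = -13.6057 × 5² / 10²
E_10 = -13.6057 × 25 / 100
E_10 = -340.1425 / 100
E_10 = -3.401425 eV

The energy is 25 times more negative than hydrogen at the same n due to the stronger nuclear charge.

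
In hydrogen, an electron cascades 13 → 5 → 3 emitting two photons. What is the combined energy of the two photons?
1.4312 eV

The energy levels of hydrogen are E_n = -13.6057 / n² eV.

First transition (13 → 5):
ΔE₁ = |E_5 - E_13|
ΔE₁ = |-0.5442280000 - (-0.0805071006)| = 0.4637209 eV

Second transition (5 → 3):
ΔE₂ = |E_3 - E_5|
ΔE₂ = |-1.5117444444 - (-0.5442280000)| = 0.9675164 eV

Total energy released:
E_total = ΔE₁ + ΔE₂ = 0.4637209 + 0.9675164 = 1.4312 eV

Note: This equals the direct transition 13 → 3: 1.4312 eV ✓
Energy is conserved regardless of the path taken.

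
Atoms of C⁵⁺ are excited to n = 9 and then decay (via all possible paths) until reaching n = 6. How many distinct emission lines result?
6

The electron can occupy levels n = 6, 7, ..., 9 during de-excitation — that is m = 9 - 6 + 1 = 4 distinct levels.

The number of distinct spectral lines equals the number of ways to choose 2 of these m levels (each pair gives one possible emission transition):

Number of lines = m(m-1)/2 = 4×3/2 = 6

These correspond to all possible transitions between the 4 levels:
9 → 8, 9 → 7, 9 → 6, 8 → 7, 8 → 6, 7 → 6

Each transition produces a photon with a unique energy (and thus wavelength). This count does not depend on Z.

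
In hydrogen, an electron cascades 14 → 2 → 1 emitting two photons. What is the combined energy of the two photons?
13.5363 eV

The energy levels of hydrogen are E_n = -13.6057 / n² eV.

First transition (14 → 2):
ΔE₁ = |E_2 - E_14|
ΔE₁ = |-3.4014250000 - (-0.0694168367)| = 3.3320082 eV

Second transition (2 → 1):
ΔE₂ = |E_1 - E_2|
ΔE₂ = |-13.6057000000 - (-3.4014250000)| = 10.2042750 eV

Total energy released:
E_total = ΔE₁ + ΔE₂ = 3.3320082 + 10.2042750 = 13.5363 eV

Note: This equals the direct transition 14 → 1: 13.5363 eV ✓
Energy is conserved regardless of the path taken.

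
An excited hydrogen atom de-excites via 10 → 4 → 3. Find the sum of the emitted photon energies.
1.38 eV

The energy levels of hydrogen are E_n = -13.6057 / n² eV.

First transition (10 → 4):
ΔE₁ = |E_4 - E_10|
ΔE₁ = |-0.85035625 - (-0.13605700)| = 0.71430 eV

Second transition (4 → 3):
ΔE₂ = |E_3 - E_4|
ΔE₂ = |-1.51174444 - (-0.85035625)| = 0.66139 eV

Total energy released:
E_total = ΔE₁ + ΔE₂ = 0.71430 + 0.66139 = 1.38 eV

Note: This equals the direct transition 10 → 3: 1.38 eV ✓
Energy is conserved regardless of the path taken.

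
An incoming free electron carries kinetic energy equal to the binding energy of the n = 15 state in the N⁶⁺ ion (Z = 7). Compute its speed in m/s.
1.0209e+06 m/s (or 0.340543% of c)

The binding energy at n = 15 for N⁶⁺ is:
E_15 = -13.6057 × 7²/15² = -2.96301911 eV
|E_15| = 2.96301911 eV

Convert to Joules:
KE = 2.96301911 eV × (1.602177 × 10⁻¹⁹ J/eV) = 4.747281e-19 J

Using KE = ½mv²:
v = √(2·KE/m_e)
v = √(2 × 4.747281e-19 J / 9.10938 × 10⁻³¹ kg)
v = 1.0209e+06 m/s

This is approximately 0.340543% the speed of light.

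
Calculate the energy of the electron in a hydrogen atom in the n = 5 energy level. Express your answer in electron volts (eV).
-0.544228 eV

The energy levels of a hydrogen-like atom are given by:
E_n = -13.6057 eV / n²

For n = 5:
E_5 = -13.6057 eV / 5²
E_5 = -13.6057 eV / 25
E_5 = -0.544228 eV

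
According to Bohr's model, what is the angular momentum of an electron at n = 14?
1.48e-33 J·s (or 14ℏ)

In the Bohr model, angular momentum is quantized:
L = nℏ

where ℏ = h/(2π) = 1.0546e-34 J·s

For n = 14:
L = 14 × 1.0546e-34 J·s
L = 1.48e-33 J·s

This can also be written as L = 14ℏ.
The angular momentum is an integer multiple of the reduced Planck constant.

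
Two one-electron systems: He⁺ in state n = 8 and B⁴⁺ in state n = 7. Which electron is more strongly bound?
B⁴⁺ at n = 7 (E = -6.94 eV)

Using E_n = -13.6057 Z² / n² eV:

He⁺ (Z = 2) at n = 8:
E = -13.6057 × 2² / 8² = -13.6057 × 4 / 64 = -0.85036 eV

B⁴⁺ (Z = 5) at n = 7:
E = -13.6057 × 5² / 7² = -13.6057 × 25 / 49 = -6.94168 eV

Since -6.94168 eV < -0.85036 eV,
B⁴⁺ at n = 7 is more tightly bound (requires more energy to ionize).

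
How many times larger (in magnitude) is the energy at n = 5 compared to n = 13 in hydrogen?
6.760

Using E_n = -13.6057 Z² / n² eV with Z = 1:

E_5 = -13.6057 / 5² = -13.6057 / 25 = -0.544228000 eV
E_13 = -13.6057 / 13² = -13.6057 / 169 = -0.080507101 eV

The ratio is:
E_5/E_13 = (-0.544228000) / (-0.080507101)
E_5/E_13 = (-13.6057/25) / (-13.6057/169)
E_5/E_13 = 169/25
E_5/E_13 = 6.760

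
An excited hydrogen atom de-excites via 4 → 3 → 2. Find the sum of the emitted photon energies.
2.55 eV

The energy levels of hydrogen are E_n = -13.6057 / n² eV.

First transition (4 → 3):
ΔE₁ = |E_3 - E_4|
ΔE₁ = |-1.51174444 - (-0.85035625)| = 0.66139 eV

Second transition (3 → 2):
ΔE₂ = |E_2 - E_3|
ΔE₂ = |-3.40142500 - (-1.51174444)| = 1.88968 eV

Total energy released:
E_total = ΔE₁ + ΔE₂ = 0.66139 + 1.88968 = 2.55 eV

Note: This equals the direct transition 4 → 2: 2.55 eV ✓
Energy is conserved regardless of the path taken.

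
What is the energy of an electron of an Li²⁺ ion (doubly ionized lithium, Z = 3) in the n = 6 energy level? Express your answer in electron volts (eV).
-3.40143 eV

The energy levels of a hydrogen-like atom are given by:
E_n = -13.6057 Z² / n² eV  (with Z = 3 for Li²⁺)

For n = 6:
E_6 = -13.6057 × 3² / 6²
E_6 = -13.6057 × 9 / 36
E_6 = -3.40143 eV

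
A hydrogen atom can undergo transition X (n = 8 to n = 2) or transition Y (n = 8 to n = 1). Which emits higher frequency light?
8 → 1

Calculate the energy for each transition:

Transition 8 → 2:
ΔE₁ = |E_2 - E_8| = |-13.6057/2² - (-13.6057/8²)|
ΔE₁ = |-3.401425000000 - (-0.212589062500)| = 3.188835938 eV

Transition 8 → 1:
ΔE₂ = |E_1 - E_8| = |-13.6057/1² - (-13.6057/8²)|
ΔE₂ = |-13.605700000000 - (-0.212589062500)| = 13.393110938 eV

Since 13.393110938 eV > 3.188835938 eV, the transition 8 → 1 emits the more energetic photon.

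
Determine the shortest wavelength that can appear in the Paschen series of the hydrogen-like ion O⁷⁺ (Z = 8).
12.815 nm

The series limit corresponds to the transition from n = ∞ to n = 3.
This is the highest energy (shortest wavelength) transition in the Paschen series.

E_∞ = 0 eV
E_3 = -13.6057 × 8² / 3² = -96.75164 eV

Energy at series limit:
ΔE = E_∞ - E_3 = 0 - (-96.75164) = 96.75164 eV
λ = hc/E = 1239.84 eV·nm / 96.75164 eV = 12.815 nm

This energy equals the ionization energy from the n = 3 state of O⁷⁺.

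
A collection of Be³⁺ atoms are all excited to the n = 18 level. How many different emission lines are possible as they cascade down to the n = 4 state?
105

The electron can occupy levels n = 4, 5, ..., 18 during de-excitation — that is m = 18 - 4 + 1 = 15 distinct levels.

The number of distinct spectral lines equals the number of ways to choose 2 of these m levels (each pair gives one possible emission transition):

Number of lines = m(m-1)/2 = 15×14/2 = 105

These correspond to all possible transitions between the 15 levels:
18 → 17, 18 → 16, 18 → 15, 18 → 14, 18 → 13, 18 → 12, 18 → 11, 18 → 10...

Each transition produces a photon with a unique energy (and thus wavelength). This count does not depend on Z.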